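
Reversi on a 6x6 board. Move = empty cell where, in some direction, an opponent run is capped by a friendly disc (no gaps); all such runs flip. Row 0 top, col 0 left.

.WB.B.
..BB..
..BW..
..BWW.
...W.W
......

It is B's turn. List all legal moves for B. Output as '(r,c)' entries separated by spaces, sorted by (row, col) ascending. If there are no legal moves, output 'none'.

Answer: (0,0) (1,4) (2,4) (3,5) (4,4) (5,3) (5,4)

Derivation:
(0,0): flips 1 -> legal
(1,0): no bracket -> illegal
(1,1): no bracket -> illegal
(1,4): flips 1 -> legal
(2,4): flips 1 -> legal
(2,5): no bracket -> illegal
(3,5): flips 2 -> legal
(4,2): no bracket -> illegal
(4,4): flips 1 -> legal
(5,2): no bracket -> illegal
(5,3): flips 3 -> legal
(5,4): flips 1 -> legal
(5,5): no bracket -> illegal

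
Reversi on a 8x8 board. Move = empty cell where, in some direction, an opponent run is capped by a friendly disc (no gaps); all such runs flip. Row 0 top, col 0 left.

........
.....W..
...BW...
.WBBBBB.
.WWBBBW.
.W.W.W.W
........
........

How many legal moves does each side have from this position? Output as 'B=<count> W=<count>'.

Answer: B=15 W=7

Derivation:
-- B to move --
(0,4): no bracket -> illegal
(0,5): no bracket -> illegal
(0,6): flips 2 -> legal
(1,3): flips 1 -> legal
(1,4): flips 1 -> legal
(1,6): no bracket -> illegal
(2,0): no bracket -> illegal
(2,1): no bracket -> illegal
(2,2): no bracket -> illegal
(2,5): flips 1 -> legal
(2,6): no bracket -> illegal
(3,0): flips 1 -> legal
(3,7): no bracket -> illegal
(4,0): flips 2 -> legal
(4,7): flips 1 -> legal
(5,0): flips 1 -> legal
(5,2): flips 1 -> legal
(5,4): no bracket -> illegal
(5,6): flips 1 -> legal
(6,0): flips 2 -> legal
(6,1): no bracket -> illegal
(6,2): flips 1 -> legal
(6,3): flips 1 -> legal
(6,4): no bracket -> illegal
(6,5): flips 1 -> legal
(6,6): flips 1 -> legal
(6,7): no bracket -> illegal
B mobility = 15
-- W to move --
(1,2): no bracket -> illegal
(1,3): flips 3 -> legal
(1,4): flips 2 -> legal
(2,1): no bracket -> illegal
(2,2): flips 4 -> legal
(2,5): flips 2 -> legal
(2,6): flips 3 -> legal
(2,7): no bracket -> illegal
(3,7): flips 5 -> legal
(4,7): no bracket -> illegal
(5,2): no bracket -> illegal
(5,4): flips 2 -> legal
(5,6): no bracket -> illegal
W mobility = 7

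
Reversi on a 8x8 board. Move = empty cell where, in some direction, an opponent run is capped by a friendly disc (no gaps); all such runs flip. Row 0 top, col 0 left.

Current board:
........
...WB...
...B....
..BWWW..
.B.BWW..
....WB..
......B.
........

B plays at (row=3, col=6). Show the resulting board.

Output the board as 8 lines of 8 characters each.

Place B at (3,6); scan 8 dirs for brackets.
Dir NW: first cell '.' (not opp) -> no flip
Dir N: first cell '.' (not opp) -> no flip
Dir NE: first cell '.' (not opp) -> no flip
Dir W: opp run (3,5) (3,4) (3,3) capped by B -> flip
Dir E: first cell '.' (not opp) -> no flip
Dir SW: opp run (4,5) (5,4), next='.' -> no flip
Dir S: first cell '.' (not opp) -> no flip
Dir SE: first cell '.' (not opp) -> no flip
All flips: (3,3) (3,4) (3,5)

Answer: ........
...WB...
...B....
..BBBBB.
.B.BWW..
....WB..
......B.
........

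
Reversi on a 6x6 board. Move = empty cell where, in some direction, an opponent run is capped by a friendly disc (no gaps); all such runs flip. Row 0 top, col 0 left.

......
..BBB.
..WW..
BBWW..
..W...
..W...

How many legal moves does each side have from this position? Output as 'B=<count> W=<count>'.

-- B to move --
(1,1): no bracket -> illegal
(2,1): no bracket -> illegal
(2,4): no bracket -> illegal
(3,4): flips 3 -> legal
(4,1): flips 2 -> legal
(4,3): flips 2 -> legal
(4,4): no bracket -> illegal
(5,1): no bracket -> illegal
(5,3): flips 1 -> legal
B mobility = 4
-- W to move --
(0,1): flips 1 -> legal
(0,2): flips 1 -> legal
(0,3): flips 1 -> legal
(0,4): flips 1 -> legal
(0,5): flips 1 -> legal
(1,1): no bracket -> illegal
(1,5): no bracket -> illegal
(2,0): flips 1 -> legal
(2,1): no bracket -> illegal
(2,4): no bracket -> illegal
(2,5): no bracket -> illegal
(4,0): flips 1 -> legal
(4,1): no bracket -> illegal
W mobility = 7

Answer: B=4 W=7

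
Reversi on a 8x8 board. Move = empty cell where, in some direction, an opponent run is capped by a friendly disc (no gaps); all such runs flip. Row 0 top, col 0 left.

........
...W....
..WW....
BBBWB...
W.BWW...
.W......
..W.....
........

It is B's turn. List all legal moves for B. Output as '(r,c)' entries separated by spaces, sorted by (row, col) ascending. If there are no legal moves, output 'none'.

Answer: (0,4) (1,2) (1,4) (2,4) (4,5) (5,0) (5,2) (5,4) (6,0)

Derivation:
(0,2): no bracket -> illegal
(0,3): no bracket -> illegal
(0,4): flips 2 -> legal
(1,1): no bracket -> illegal
(1,2): flips 2 -> legal
(1,4): flips 1 -> legal
(2,1): no bracket -> illegal
(2,4): flips 1 -> legal
(3,5): no bracket -> illegal
(4,1): no bracket -> illegal
(4,5): flips 2 -> legal
(5,0): flips 1 -> legal
(5,2): flips 1 -> legal
(5,3): no bracket -> illegal
(5,4): flips 2 -> legal
(5,5): no bracket -> illegal
(6,0): flips 1 -> legal
(6,1): no bracket -> illegal
(6,3): no bracket -> illegal
(7,1): no bracket -> illegal
(7,2): no bracket -> illegal
(7,3): no bracket -> illegal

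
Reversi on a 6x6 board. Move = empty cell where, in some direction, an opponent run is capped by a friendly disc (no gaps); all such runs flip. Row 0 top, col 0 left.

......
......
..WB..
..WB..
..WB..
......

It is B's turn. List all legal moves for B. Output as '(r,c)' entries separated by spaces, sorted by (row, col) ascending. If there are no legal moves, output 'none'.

(1,1): flips 1 -> legal
(1,2): no bracket -> illegal
(1,3): no bracket -> illegal
(2,1): flips 2 -> legal
(3,1): flips 1 -> legal
(4,1): flips 2 -> legal
(5,1): flips 1 -> legal
(5,2): no bracket -> illegal
(5,3): no bracket -> illegal

Answer: (1,1) (2,1) (3,1) (4,1) (5,1)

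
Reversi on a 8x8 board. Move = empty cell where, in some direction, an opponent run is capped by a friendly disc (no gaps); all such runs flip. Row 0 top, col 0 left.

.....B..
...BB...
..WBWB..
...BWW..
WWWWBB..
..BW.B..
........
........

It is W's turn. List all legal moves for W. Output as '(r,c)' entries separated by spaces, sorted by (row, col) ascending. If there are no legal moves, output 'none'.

Answer: (0,2) (0,3) (0,4) (1,2) (1,5) (1,6) (2,6) (3,2) (4,6) (5,1) (5,4) (5,6) (6,1) (6,2) (6,3) (6,5) (6,6)

Derivation:
(0,2): flips 1 -> legal
(0,3): flips 3 -> legal
(0,4): flips 2 -> legal
(0,6): no bracket -> illegal
(1,2): flips 1 -> legal
(1,5): flips 1 -> legal
(1,6): flips 1 -> legal
(2,6): flips 1 -> legal
(3,2): flips 1 -> legal
(3,6): no bracket -> illegal
(4,6): flips 2 -> legal
(5,1): flips 1 -> legal
(5,4): flips 1 -> legal
(5,6): flips 1 -> legal
(6,1): flips 1 -> legal
(6,2): flips 1 -> legal
(6,3): flips 1 -> legal
(6,4): no bracket -> illegal
(6,5): flips 2 -> legal
(6,6): flips 3 -> legal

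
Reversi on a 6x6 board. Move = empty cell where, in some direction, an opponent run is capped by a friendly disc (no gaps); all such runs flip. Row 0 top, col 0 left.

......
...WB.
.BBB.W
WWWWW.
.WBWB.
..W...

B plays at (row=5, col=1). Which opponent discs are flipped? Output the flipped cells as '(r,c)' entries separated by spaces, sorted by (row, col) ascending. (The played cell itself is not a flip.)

Dir NW: first cell '.' (not opp) -> no flip
Dir N: opp run (4,1) (3,1) capped by B -> flip
Dir NE: first cell 'B' (not opp) -> no flip
Dir W: first cell '.' (not opp) -> no flip
Dir E: opp run (5,2), next='.' -> no flip
Dir SW: edge -> no flip
Dir S: edge -> no flip
Dir SE: edge -> no flip

Answer: (3,1) (4,1)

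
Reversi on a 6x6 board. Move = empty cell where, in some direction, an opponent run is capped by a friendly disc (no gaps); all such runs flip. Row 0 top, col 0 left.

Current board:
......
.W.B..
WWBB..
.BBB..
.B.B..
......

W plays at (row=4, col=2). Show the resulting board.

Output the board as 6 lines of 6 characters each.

Place W at (4,2); scan 8 dirs for brackets.
Dir NW: opp run (3,1) capped by W -> flip
Dir N: opp run (3,2) (2,2), next='.' -> no flip
Dir NE: opp run (3,3), next='.' -> no flip
Dir W: opp run (4,1), next='.' -> no flip
Dir E: opp run (4,3), next='.' -> no flip
Dir SW: first cell '.' (not opp) -> no flip
Dir S: first cell '.' (not opp) -> no flip
Dir SE: first cell '.' (not opp) -> no flip
All flips: (3,1)

Answer: ......
.W.B..
WWBB..
.WBB..
.BWB..
......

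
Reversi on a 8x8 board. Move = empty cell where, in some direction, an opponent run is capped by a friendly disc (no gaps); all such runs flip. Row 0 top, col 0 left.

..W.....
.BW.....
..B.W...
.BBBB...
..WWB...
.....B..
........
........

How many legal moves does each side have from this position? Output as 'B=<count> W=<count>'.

Answer: B=8 W=7

Derivation:
-- B to move --
(0,1): no bracket -> illegal
(0,3): no bracket -> illegal
(1,3): flips 1 -> legal
(1,4): flips 1 -> legal
(1,5): flips 1 -> legal
(2,1): no bracket -> illegal
(2,3): no bracket -> illegal
(2,5): no bracket -> illegal
(3,5): no bracket -> illegal
(4,1): flips 2 -> legal
(5,1): flips 1 -> legal
(5,2): flips 2 -> legal
(5,3): flips 2 -> legal
(5,4): flips 1 -> legal
B mobility = 8
-- W to move --
(0,0): no bracket -> illegal
(0,1): no bracket -> illegal
(1,0): flips 1 -> legal
(1,3): no bracket -> illegal
(2,0): flips 2 -> legal
(2,1): flips 1 -> legal
(2,3): flips 1 -> legal
(2,5): flips 1 -> legal
(3,0): no bracket -> illegal
(3,5): no bracket -> illegal
(4,0): no bracket -> illegal
(4,1): no bracket -> illegal
(4,5): flips 1 -> legal
(4,6): no bracket -> illegal
(5,3): no bracket -> illegal
(5,4): flips 2 -> legal
(5,6): no bracket -> illegal
(6,4): no bracket -> illegal
(6,5): no bracket -> illegal
(6,6): no bracket -> illegal
W mobility = 7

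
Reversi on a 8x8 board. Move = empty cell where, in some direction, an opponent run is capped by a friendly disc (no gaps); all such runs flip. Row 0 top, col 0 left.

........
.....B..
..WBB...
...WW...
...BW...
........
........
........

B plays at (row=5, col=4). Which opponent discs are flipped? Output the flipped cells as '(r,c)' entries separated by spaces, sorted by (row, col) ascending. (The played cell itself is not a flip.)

Dir NW: first cell 'B' (not opp) -> no flip
Dir N: opp run (4,4) (3,4) capped by B -> flip
Dir NE: first cell '.' (not opp) -> no flip
Dir W: first cell '.' (not opp) -> no flip
Dir E: first cell '.' (not opp) -> no flip
Dir SW: first cell '.' (not opp) -> no flip
Dir S: first cell '.' (not opp) -> no flip
Dir SE: first cell '.' (not opp) -> no flip

Answer: (3,4) (4,4)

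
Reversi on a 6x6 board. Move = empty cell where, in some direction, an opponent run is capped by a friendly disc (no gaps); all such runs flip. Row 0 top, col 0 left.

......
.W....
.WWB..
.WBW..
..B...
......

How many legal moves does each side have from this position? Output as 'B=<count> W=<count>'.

Answer: B=7 W=6

Derivation:
-- B to move --
(0,0): no bracket -> illegal
(0,1): no bracket -> illegal
(0,2): no bracket -> illegal
(1,0): flips 1 -> legal
(1,2): flips 1 -> legal
(1,3): no bracket -> illegal
(2,0): flips 3 -> legal
(2,4): flips 1 -> legal
(3,0): flips 1 -> legal
(3,4): flips 1 -> legal
(4,0): no bracket -> illegal
(4,1): no bracket -> illegal
(4,3): flips 1 -> legal
(4,4): no bracket -> illegal
B mobility = 7
-- W to move --
(1,2): no bracket -> illegal
(1,3): flips 1 -> legal
(1,4): no bracket -> illegal
(2,4): flips 1 -> legal
(3,4): no bracket -> illegal
(4,1): no bracket -> illegal
(4,3): flips 1 -> legal
(5,1): flips 1 -> legal
(5,2): flips 2 -> legal
(5,3): flips 1 -> legal
W mobility = 6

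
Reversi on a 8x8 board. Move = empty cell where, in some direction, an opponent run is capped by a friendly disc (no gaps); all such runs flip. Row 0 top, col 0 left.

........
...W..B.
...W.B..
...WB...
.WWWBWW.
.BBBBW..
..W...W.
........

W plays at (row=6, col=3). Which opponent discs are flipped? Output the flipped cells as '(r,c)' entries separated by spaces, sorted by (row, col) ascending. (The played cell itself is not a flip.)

Answer: (5,2) (5,3) (5,4)

Derivation:
Dir NW: opp run (5,2) capped by W -> flip
Dir N: opp run (5,3) capped by W -> flip
Dir NE: opp run (5,4) capped by W -> flip
Dir W: first cell 'W' (not opp) -> no flip
Dir E: first cell '.' (not opp) -> no flip
Dir SW: first cell '.' (not opp) -> no flip
Dir S: first cell '.' (not opp) -> no flip
Dir SE: first cell '.' (not opp) -> no flip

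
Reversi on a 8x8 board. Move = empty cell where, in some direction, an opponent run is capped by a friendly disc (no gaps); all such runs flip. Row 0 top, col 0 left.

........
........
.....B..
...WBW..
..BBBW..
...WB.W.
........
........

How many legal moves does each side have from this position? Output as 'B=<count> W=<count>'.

-- B to move --
(2,2): flips 1 -> legal
(2,3): flips 1 -> legal
(2,4): flips 1 -> legal
(2,6): flips 1 -> legal
(3,2): flips 1 -> legal
(3,6): flips 2 -> legal
(4,6): flips 1 -> legal
(4,7): no bracket -> illegal
(5,2): flips 1 -> legal
(5,5): flips 2 -> legal
(5,7): no bracket -> illegal
(6,2): flips 1 -> legal
(6,3): flips 1 -> legal
(6,4): flips 1 -> legal
(6,5): no bracket -> illegal
(6,6): no bracket -> illegal
(6,7): flips 2 -> legal
B mobility = 13
-- W to move --
(1,4): no bracket -> illegal
(1,5): flips 1 -> legal
(1,6): no bracket -> illegal
(2,3): flips 1 -> legal
(2,4): no bracket -> illegal
(2,6): no bracket -> illegal
(3,1): flips 1 -> legal
(3,2): no bracket -> illegal
(3,6): no bracket -> illegal
(4,1): flips 3 -> legal
(5,1): flips 1 -> legal
(5,2): no bracket -> illegal
(5,5): flips 2 -> legal
(6,3): flips 1 -> legal
(6,4): no bracket -> illegal
(6,5): no bracket -> illegal
W mobility = 7

Answer: B=13 W=7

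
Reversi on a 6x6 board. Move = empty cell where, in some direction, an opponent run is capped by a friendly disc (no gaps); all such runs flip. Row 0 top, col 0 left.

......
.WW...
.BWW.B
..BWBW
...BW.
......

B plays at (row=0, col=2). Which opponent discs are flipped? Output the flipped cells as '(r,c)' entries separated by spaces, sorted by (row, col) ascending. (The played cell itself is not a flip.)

Dir NW: edge -> no flip
Dir N: edge -> no flip
Dir NE: edge -> no flip
Dir W: first cell '.' (not opp) -> no flip
Dir E: first cell '.' (not opp) -> no flip
Dir SW: opp run (1,1), next='.' -> no flip
Dir S: opp run (1,2) (2,2) capped by B -> flip
Dir SE: first cell '.' (not opp) -> no flip

Answer: (1,2) (2,2)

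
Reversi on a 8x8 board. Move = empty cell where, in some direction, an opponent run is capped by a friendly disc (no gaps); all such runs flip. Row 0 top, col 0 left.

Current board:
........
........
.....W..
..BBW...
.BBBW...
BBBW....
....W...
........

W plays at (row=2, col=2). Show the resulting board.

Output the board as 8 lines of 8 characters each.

Place W at (2,2); scan 8 dirs for brackets.
Dir NW: first cell '.' (not opp) -> no flip
Dir N: first cell '.' (not opp) -> no flip
Dir NE: first cell '.' (not opp) -> no flip
Dir W: first cell '.' (not opp) -> no flip
Dir E: first cell '.' (not opp) -> no flip
Dir SW: first cell '.' (not opp) -> no flip
Dir S: opp run (3,2) (4,2) (5,2), next='.' -> no flip
Dir SE: opp run (3,3) capped by W -> flip
All flips: (3,3)

Answer: ........
........
..W..W..
..BWW...
.BBBW...
BBBW....
....W...
........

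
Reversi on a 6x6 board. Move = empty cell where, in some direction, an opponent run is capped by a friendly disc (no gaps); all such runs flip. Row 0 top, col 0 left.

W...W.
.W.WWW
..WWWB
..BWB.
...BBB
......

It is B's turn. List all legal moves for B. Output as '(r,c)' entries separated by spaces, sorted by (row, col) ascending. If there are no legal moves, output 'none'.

Answer: (0,3) (0,5) (1,2) (2,1)

Derivation:
(0,1): no bracket -> illegal
(0,2): no bracket -> illegal
(0,3): flips 4 -> legal
(0,5): flips 3 -> legal
(1,0): no bracket -> illegal
(1,2): flips 2 -> legal
(2,0): no bracket -> illegal
(2,1): flips 3 -> legal
(3,1): no bracket -> illegal
(3,5): no bracket -> illegal
(4,2): no bracket -> illegal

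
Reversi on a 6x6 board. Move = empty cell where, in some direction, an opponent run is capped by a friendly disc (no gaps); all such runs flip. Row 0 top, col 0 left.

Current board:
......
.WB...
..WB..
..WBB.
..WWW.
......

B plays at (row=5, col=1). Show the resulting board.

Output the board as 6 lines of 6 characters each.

Place B at (5,1); scan 8 dirs for brackets.
Dir NW: first cell '.' (not opp) -> no flip
Dir N: first cell '.' (not opp) -> no flip
Dir NE: opp run (4,2) capped by B -> flip
Dir W: first cell '.' (not opp) -> no flip
Dir E: first cell '.' (not opp) -> no flip
Dir SW: edge -> no flip
Dir S: edge -> no flip
Dir SE: edge -> no flip
All flips: (4,2)

Answer: ......
.WB...
..WB..
..WBB.
..BWW.
.B....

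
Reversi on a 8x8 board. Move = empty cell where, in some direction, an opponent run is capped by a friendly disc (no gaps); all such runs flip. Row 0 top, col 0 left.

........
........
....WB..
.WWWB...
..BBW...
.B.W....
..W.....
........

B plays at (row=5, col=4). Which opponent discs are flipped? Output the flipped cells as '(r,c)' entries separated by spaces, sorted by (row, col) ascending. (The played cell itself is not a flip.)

Dir NW: first cell 'B' (not opp) -> no flip
Dir N: opp run (4,4) capped by B -> flip
Dir NE: first cell '.' (not opp) -> no flip
Dir W: opp run (5,3), next='.' -> no flip
Dir E: first cell '.' (not opp) -> no flip
Dir SW: first cell '.' (not opp) -> no flip
Dir S: first cell '.' (not opp) -> no flip
Dir SE: first cell '.' (not opp) -> no flip

Answer: (4,4)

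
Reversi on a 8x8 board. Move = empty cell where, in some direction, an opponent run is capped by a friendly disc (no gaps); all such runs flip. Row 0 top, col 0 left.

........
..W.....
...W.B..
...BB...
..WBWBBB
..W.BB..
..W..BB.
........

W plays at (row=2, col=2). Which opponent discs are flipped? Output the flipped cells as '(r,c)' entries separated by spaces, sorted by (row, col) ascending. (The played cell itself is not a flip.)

Answer: (3,3)

Derivation:
Dir NW: first cell '.' (not opp) -> no flip
Dir N: first cell 'W' (not opp) -> no flip
Dir NE: first cell '.' (not opp) -> no flip
Dir W: first cell '.' (not opp) -> no flip
Dir E: first cell 'W' (not opp) -> no flip
Dir SW: first cell '.' (not opp) -> no flip
Dir S: first cell '.' (not opp) -> no flip
Dir SE: opp run (3,3) capped by W -> flip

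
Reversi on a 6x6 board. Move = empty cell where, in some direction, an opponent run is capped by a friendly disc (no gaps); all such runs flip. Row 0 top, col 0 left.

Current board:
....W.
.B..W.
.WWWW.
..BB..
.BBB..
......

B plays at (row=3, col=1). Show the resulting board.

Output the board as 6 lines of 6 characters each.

Answer: ....W.
.B..W.
.BWWW.
.BBB..
.BBB..
......

Derivation:
Place B at (3,1); scan 8 dirs for brackets.
Dir NW: first cell '.' (not opp) -> no flip
Dir N: opp run (2,1) capped by B -> flip
Dir NE: opp run (2,2), next='.' -> no flip
Dir W: first cell '.' (not opp) -> no flip
Dir E: first cell 'B' (not opp) -> no flip
Dir SW: first cell '.' (not opp) -> no flip
Dir S: first cell 'B' (not opp) -> no flip
Dir SE: first cell 'B' (not opp) -> no flip
All flips: (2,1)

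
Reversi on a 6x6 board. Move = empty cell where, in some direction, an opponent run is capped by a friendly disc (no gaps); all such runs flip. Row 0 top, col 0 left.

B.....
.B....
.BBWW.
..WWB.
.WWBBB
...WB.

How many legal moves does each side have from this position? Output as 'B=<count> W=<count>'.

-- B to move --
(1,2): flips 1 -> legal
(1,3): flips 2 -> legal
(1,4): flips 1 -> legal
(1,5): no bracket -> illegal
(2,5): flips 2 -> legal
(3,0): no bracket -> illegal
(3,1): flips 2 -> legal
(3,5): no bracket -> illegal
(4,0): flips 2 -> legal
(5,0): no bracket -> illegal
(5,1): no bracket -> illegal
(5,2): flips 3 -> legal
B mobility = 7
-- W to move --
(0,1): no bracket -> illegal
(0,2): no bracket -> illegal
(1,0): flips 1 -> legal
(1,2): flips 1 -> legal
(1,3): no bracket -> illegal
(2,0): flips 2 -> legal
(2,5): no bracket -> illegal
(3,0): no bracket -> illegal
(3,1): no bracket -> illegal
(3,5): flips 2 -> legal
(5,2): no bracket -> illegal
(5,5): flips 2 -> legal
W mobility = 5

Answer: B=7 W=5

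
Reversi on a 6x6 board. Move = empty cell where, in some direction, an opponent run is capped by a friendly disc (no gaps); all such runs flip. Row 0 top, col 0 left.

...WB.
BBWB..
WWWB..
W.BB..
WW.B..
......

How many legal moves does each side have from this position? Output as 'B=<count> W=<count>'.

Answer: B=4 W=11

Derivation:
-- B to move --
(0,1): flips 1 -> legal
(0,2): flips 3 -> legal
(1,4): no bracket -> illegal
(3,1): flips 2 -> legal
(4,2): no bracket -> illegal
(5,0): flips 4 -> legal
(5,1): no bracket -> illegal
(5,2): no bracket -> illegal
B mobility = 4
-- W to move --
(0,0): flips 2 -> legal
(0,1): flips 1 -> legal
(0,2): flips 1 -> legal
(0,5): flips 1 -> legal
(1,4): flips 3 -> legal
(1,5): no bracket -> illegal
(2,4): flips 1 -> legal
(3,1): no bracket -> illegal
(3,4): flips 1 -> legal
(4,2): flips 1 -> legal
(4,4): flips 1 -> legal
(5,2): no bracket -> illegal
(5,3): flips 4 -> legal
(5,4): flips 2 -> legal
W mobility = 11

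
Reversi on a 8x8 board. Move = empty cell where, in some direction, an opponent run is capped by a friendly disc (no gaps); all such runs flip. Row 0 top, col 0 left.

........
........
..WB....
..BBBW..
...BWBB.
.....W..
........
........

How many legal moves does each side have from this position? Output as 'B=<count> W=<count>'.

Answer: B=10 W=6

Derivation:
-- B to move --
(1,1): flips 1 -> legal
(1,2): flips 1 -> legal
(1,3): no bracket -> illegal
(2,1): flips 1 -> legal
(2,4): flips 1 -> legal
(2,5): flips 1 -> legal
(2,6): no bracket -> illegal
(3,1): no bracket -> illegal
(3,6): flips 1 -> legal
(5,3): no bracket -> illegal
(5,4): flips 1 -> legal
(5,6): no bracket -> illegal
(6,4): flips 1 -> legal
(6,5): flips 1 -> legal
(6,6): flips 2 -> legal
B mobility = 10
-- W to move --
(1,2): no bracket -> illegal
(1,3): no bracket -> illegal
(1,4): no bracket -> illegal
(2,1): no bracket -> illegal
(2,4): flips 2 -> legal
(2,5): no bracket -> illegal
(3,1): flips 3 -> legal
(3,6): no bracket -> illegal
(3,7): flips 1 -> legal
(4,1): no bracket -> illegal
(4,2): flips 2 -> legal
(4,7): flips 2 -> legal
(5,2): no bracket -> illegal
(5,3): no bracket -> illegal
(5,4): no bracket -> illegal
(5,6): no bracket -> illegal
(5,7): flips 1 -> legal
W mobility = 6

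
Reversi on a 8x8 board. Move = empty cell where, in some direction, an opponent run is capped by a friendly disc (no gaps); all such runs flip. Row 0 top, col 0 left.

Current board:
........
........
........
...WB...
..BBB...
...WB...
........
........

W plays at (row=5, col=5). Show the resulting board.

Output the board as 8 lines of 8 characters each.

Answer: ........
........
........
...WB...
..BBW...
...WWW..
........
........

Derivation:
Place W at (5,5); scan 8 dirs for brackets.
Dir NW: opp run (4,4) capped by W -> flip
Dir N: first cell '.' (not opp) -> no flip
Dir NE: first cell '.' (not opp) -> no flip
Dir W: opp run (5,4) capped by W -> flip
Dir E: first cell '.' (not opp) -> no flip
Dir SW: first cell '.' (not opp) -> no flip
Dir S: first cell '.' (not opp) -> no flip
Dir SE: first cell '.' (not opp) -> no flip
All flips: (4,4) (5,4)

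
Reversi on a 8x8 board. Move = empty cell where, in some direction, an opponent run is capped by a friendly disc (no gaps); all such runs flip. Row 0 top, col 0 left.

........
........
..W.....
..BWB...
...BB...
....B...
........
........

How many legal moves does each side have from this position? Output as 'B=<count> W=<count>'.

-- B to move --
(1,1): flips 2 -> legal
(1,2): flips 1 -> legal
(1,3): no bracket -> illegal
(2,1): no bracket -> illegal
(2,3): flips 1 -> legal
(2,4): no bracket -> illegal
(3,1): no bracket -> illegal
(4,2): no bracket -> illegal
B mobility = 3
-- W to move --
(2,1): no bracket -> illegal
(2,3): no bracket -> illegal
(2,4): no bracket -> illegal
(2,5): no bracket -> illegal
(3,1): flips 1 -> legal
(3,5): flips 1 -> legal
(4,1): no bracket -> illegal
(4,2): flips 1 -> legal
(4,5): no bracket -> illegal
(5,2): no bracket -> illegal
(5,3): flips 1 -> legal
(5,5): flips 1 -> legal
(6,3): no bracket -> illegal
(6,4): no bracket -> illegal
(6,5): no bracket -> illegal
W mobility = 5

Answer: B=3 W=5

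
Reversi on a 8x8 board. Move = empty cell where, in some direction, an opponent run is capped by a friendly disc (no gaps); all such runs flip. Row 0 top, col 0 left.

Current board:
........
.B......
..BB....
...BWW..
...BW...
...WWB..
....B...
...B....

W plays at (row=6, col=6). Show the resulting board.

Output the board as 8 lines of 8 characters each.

Answer: ........
.B......
..BB....
...BWW..
...BW...
...WWW..
....B.W.
...B....

Derivation:
Place W at (6,6); scan 8 dirs for brackets.
Dir NW: opp run (5,5) capped by W -> flip
Dir N: first cell '.' (not opp) -> no flip
Dir NE: first cell '.' (not opp) -> no flip
Dir W: first cell '.' (not opp) -> no flip
Dir E: first cell '.' (not opp) -> no flip
Dir SW: first cell '.' (not opp) -> no flip
Dir S: first cell '.' (not opp) -> no flip
Dir SE: first cell '.' (not opp) -> no flip
All flips: (5,5)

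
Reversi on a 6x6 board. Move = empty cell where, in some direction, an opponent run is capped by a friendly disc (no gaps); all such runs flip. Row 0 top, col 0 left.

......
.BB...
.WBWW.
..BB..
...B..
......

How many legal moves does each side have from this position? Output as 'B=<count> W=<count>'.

-- B to move --
(1,0): flips 1 -> legal
(1,3): flips 1 -> legal
(1,4): flips 1 -> legal
(1,5): flips 1 -> legal
(2,0): flips 1 -> legal
(2,5): flips 2 -> legal
(3,0): flips 1 -> legal
(3,1): flips 1 -> legal
(3,4): flips 1 -> legal
(3,5): no bracket -> illegal
B mobility = 9
-- W to move --
(0,0): no bracket -> illegal
(0,1): flips 2 -> legal
(0,2): no bracket -> illegal
(0,3): flips 1 -> legal
(1,0): no bracket -> illegal
(1,3): no bracket -> illegal
(2,0): no bracket -> illegal
(3,1): no bracket -> illegal
(3,4): no bracket -> illegal
(4,1): flips 1 -> legal
(4,2): flips 1 -> legal
(4,4): no bracket -> illegal
(5,2): no bracket -> illegal
(5,3): flips 2 -> legal
(5,4): flips 2 -> legal
W mobility = 6

Answer: B=9 W=6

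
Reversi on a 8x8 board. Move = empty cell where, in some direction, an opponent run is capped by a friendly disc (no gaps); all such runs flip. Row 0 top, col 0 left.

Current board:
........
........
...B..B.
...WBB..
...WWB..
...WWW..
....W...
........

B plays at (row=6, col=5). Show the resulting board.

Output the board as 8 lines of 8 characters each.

Answer: ........
........
...B..B.
...WBB..
...WWB..
...WWB..
....WB..
........

Derivation:
Place B at (6,5); scan 8 dirs for brackets.
Dir NW: opp run (5,4) (4,3), next='.' -> no flip
Dir N: opp run (5,5) capped by B -> flip
Dir NE: first cell '.' (not opp) -> no flip
Dir W: opp run (6,4), next='.' -> no flip
Dir E: first cell '.' (not opp) -> no flip
Dir SW: first cell '.' (not opp) -> no flip
Dir S: first cell '.' (not opp) -> no flip
Dir SE: first cell '.' (not opp) -> no flip
All flips: (5,5)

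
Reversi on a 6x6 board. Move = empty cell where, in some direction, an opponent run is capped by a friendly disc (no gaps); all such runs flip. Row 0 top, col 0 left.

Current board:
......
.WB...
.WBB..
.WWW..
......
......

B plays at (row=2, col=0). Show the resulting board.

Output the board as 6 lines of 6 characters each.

Answer: ......
.WB...
BBBB..
.WWW..
......
......

Derivation:
Place B at (2,0); scan 8 dirs for brackets.
Dir NW: edge -> no flip
Dir N: first cell '.' (not opp) -> no flip
Dir NE: opp run (1,1), next='.' -> no flip
Dir W: edge -> no flip
Dir E: opp run (2,1) capped by B -> flip
Dir SW: edge -> no flip
Dir S: first cell '.' (not opp) -> no flip
Dir SE: opp run (3,1), next='.' -> no flip
All flips: (2,1)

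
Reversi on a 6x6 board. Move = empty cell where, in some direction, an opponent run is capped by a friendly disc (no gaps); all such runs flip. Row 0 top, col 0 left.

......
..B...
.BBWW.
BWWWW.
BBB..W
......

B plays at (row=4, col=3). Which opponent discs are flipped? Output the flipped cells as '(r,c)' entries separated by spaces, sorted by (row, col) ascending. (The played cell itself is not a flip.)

Answer: (3,2)

Derivation:
Dir NW: opp run (3,2) capped by B -> flip
Dir N: opp run (3,3) (2,3), next='.' -> no flip
Dir NE: opp run (3,4), next='.' -> no flip
Dir W: first cell 'B' (not opp) -> no flip
Dir E: first cell '.' (not opp) -> no flip
Dir SW: first cell '.' (not opp) -> no flip
Dir S: first cell '.' (not opp) -> no flip
Dir SE: first cell '.' (not opp) -> no flip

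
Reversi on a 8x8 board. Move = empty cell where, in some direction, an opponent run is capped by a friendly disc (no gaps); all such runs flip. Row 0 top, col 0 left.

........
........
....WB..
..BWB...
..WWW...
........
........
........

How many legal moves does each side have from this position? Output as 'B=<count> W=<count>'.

-- B to move --
(1,3): no bracket -> illegal
(1,4): flips 1 -> legal
(1,5): no bracket -> illegal
(2,2): no bracket -> illegal
(2,3): flips 1 -> legal
(3,1): no bracket -> illegal
(3,5): no bracket -> illegal
(4,1): no bracket -> illegal
(4,5): no bracket -> illegal
(5,1): no bracket -> illegal
(5,2): flips 2 -> legal
(5,3): no bracket -> illegal
(5,4): flips 2 -> legal
(5,5): no bracket -> illegal
B mobility = 4
-- W to move --
(1,4): no bracket -> illegal
(1,5): no bracket -> illegal
(1,6): flips 2 -> legal
(2,1): flips 1 -> legal
(2,2): flips 1 -> legal
(2,3): no bracket -> illegal
(2,6): flips 1 -> legal
(3,1): flips 1 -> legal
(3,5): flips 1 -> legal
(3,6): no bracket -> illegal
(4,1): no bracket -> illegal
(4,5): no bracket -> illegal
W mobility = 6

Answer: B=4 W=6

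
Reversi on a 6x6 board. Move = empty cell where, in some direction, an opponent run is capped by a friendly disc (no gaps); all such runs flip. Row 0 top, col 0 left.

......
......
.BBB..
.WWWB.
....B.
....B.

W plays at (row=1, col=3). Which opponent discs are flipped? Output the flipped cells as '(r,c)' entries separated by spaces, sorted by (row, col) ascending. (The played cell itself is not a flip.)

Dir NW: first cell '.' (not opp) -> no flip
Dir N: first cell '.' (not opp) -> no flip
Dir NE: first cell '.' (not opp) -> no flip
Dir W: first cell '.' (not opp) -> no flip
Dir E: first cell '.' (not opp) -> no flip
Dir SW: opp run (2,2) capped by W -> flip
Dir S: opp run (2,3) capped by W -> flip
Dir SE: first cell '.' (not opp) -> no flip

Answer: (2,2) (2,3)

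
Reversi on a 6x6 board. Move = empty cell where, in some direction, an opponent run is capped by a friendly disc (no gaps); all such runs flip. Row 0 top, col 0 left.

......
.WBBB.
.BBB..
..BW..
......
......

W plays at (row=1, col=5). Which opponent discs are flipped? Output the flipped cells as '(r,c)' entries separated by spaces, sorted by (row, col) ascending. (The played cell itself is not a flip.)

Dir NW: first cell '.' (not opp) -> no flip
Dir N: first cell '.' (not opp) -> no flip
Dir NE: edge -> no flip
Dir W: opp run (1,4) (1,3) (1,2) capped by W -> flip
Dir E: edge -> no flip
Dir SW: first cell '.' (not opp) -> no flip
Dir S: first cell '.' (not opp) -> no flip
Dir SE: edge -> no flip

Answer: (1,2) (1,3) (1,4)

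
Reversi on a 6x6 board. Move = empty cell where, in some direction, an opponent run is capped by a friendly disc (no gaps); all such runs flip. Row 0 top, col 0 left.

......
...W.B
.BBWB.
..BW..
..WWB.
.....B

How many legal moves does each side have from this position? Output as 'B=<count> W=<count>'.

-- B to move --
(0,2): flips 1 -> legal
(0,3): no bracket -> illegal
(0,4): flips 1 -> legal
(1,2): no bracket -> illegal
(1,4): flips 1 -> legal
(3,1): no bracket -> illegal
(3,4): flips 1 -> legal
(4,1): flips 2 -> legal
(5,1): flips 2 -> legal
(5,2): flips 1 -> legal
(5,3): no bracket -> illegal
(5,4): flips 1 -> legal
B mobility = 8
-- W to move --
(0,4): no bracket -> illegal
(0,5): no bracket -> illegal
(1,0): flips 2 -> legal
(1,1): flips 1 -> legal
(1,2): flips 2 -> legal
(1,4): no bracket -> illegal
(2,0): flips 2 -> legal
(2,5): flips 1 -> legal
(3,0): no bracket -> illegal
(3,1): flips 2 -> legal
(3,4): no bracket -> illegal
(3,5): flips 1 -> legal
(4,1): flips 1 -> legal
(4,5): flips 1 -> legal
(5,3): no bracket -> illegal
(5,4): no bracket -> illegal
W mobility = 9

Answer: B=8 W=9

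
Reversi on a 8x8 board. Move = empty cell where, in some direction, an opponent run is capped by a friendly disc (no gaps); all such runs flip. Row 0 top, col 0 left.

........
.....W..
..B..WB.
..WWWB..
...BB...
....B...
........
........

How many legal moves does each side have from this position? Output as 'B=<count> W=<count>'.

Answer: B=8 W=11

Derivation:
-- B to move --
(0,4): flips 1 -> legal
(0,5): flips 2 -> legal
(0,6): no bracket -> illegal
(1,4): no bracket -> illegal
(1,6): flips 2 -> legal
(2,1): flips 1 -> legal
(2,3): flips 1 -> legal
(2,4): flips 2 -> legal
(3,1): flips 3 -> legal
(3,6): no bracket -> illegal
(4,1): no bracket -> illegal
(4,2): flips 1 -> legal
(4,5): no bracket -> illegal
B mobility = 8
-- W to move --
(1,1): flips 1 -> legal
(1,2): flips 1 -> legal
(1,3): no bracket -> illegal
(1,6): no bracket -> illegal
(1,7): no bracket -> illegal
(2,1): no bracket -> illegal
(2,3): no bracket -> illegal
(2,4): no bracket -> illegal
(2,7): flips 1 -> legal
(3,1): no bracket -> illegal
(3,6): flips 1 -> legal
(3,7): flips 1 -> legal
(4,2): no bracket -> illegal
(4,5): flips 1 -> legal
(4,6): no bracket -> illegal
(5,2): flips 1 -> legal
(5,3): flips 1 -> legal
(5,5): flips 1 -> legal
(6,3): no bracket -> illegal
(6,4): flips 2 -> legal
(6,5): flips 2 -> legal
W mobility = 11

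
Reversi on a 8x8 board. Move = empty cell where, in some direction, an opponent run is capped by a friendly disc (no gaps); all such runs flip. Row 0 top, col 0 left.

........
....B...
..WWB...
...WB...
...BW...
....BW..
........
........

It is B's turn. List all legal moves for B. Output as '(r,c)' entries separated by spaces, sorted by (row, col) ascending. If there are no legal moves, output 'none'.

Answer: (1,2) (1,3) (2,1) (3,2) (4,2) (4,5) (5,6)

Derivation:
(1,1): no bracket -> illegal
(1,2): flips 1 -> legal
(1,3): flips 2 -> legal
(2,1): flips 2 -> legal
(3,1): no bracket -> illegal
(3,2): flips 2 -> legal
(3,5): no bracket -> illegal
(4,2): flips 1 -> legal
(4,5): flips 1 -> legal
(4,6): no bracket -> illegal
(5,3): no bracket -> illegal
(5,6): flips 1 -> legal
(6,4): no bracket -> illegal
(6,5): no bracket -> illegal
(6,6): no bracket -> illegal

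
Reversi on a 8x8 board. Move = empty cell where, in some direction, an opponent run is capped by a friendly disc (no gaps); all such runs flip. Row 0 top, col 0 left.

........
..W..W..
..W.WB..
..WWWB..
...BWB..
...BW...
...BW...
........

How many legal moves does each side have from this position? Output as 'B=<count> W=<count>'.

-- B to move --
(0,1): no bracket -> illegal
(0,2): no bracket -> illegal
(0,3): no bracket -> illegal
(0,4): no bracket -> illegal
(0,5): flips 1 -> legal
(0,6): no bracket -> illegal
(1,1): no bracket -> illegal
(1,3): flips 1 -> legal
(1,4): no bracket -> illegal
(1,6): no bracket -> illegal
(2,1): flips 1 -> legal
(2,3): flips 3 -> legal
(2,6): no bracket -> illegal
(3,1): flips 3 -> legal
(4,1): no bracket -> illegal
(4,2): no bracket -> illegal
(5,5): flips 1 -> legal
(6,5): flips 2 -> legal
(7,3): no bracket -> illegal
(7,4): no bracket -> illegal
(7,5): flips 1 -> legal
B mobility = 8
-- W to move --
(1,4): no bracket -> illegal
(1,6): flips 1 -> legal
(2,6): flips 2 -> legal
(3,6): flips 2 -> legal
(4,2): flips 2 -> legal
(4,6): flips 2 -> legal
(5,2): flips 2 -> legal
(5,5): flips 3 -> legal
(5,6): flips 1 -> legal
(6,2): flips 2 -> legal
(7,2): flips 1 -> legal
(7,3): flips 3 -> legal
(7,4): no bracket -> illegal
W mobility = 11

Answer: B=8 W=11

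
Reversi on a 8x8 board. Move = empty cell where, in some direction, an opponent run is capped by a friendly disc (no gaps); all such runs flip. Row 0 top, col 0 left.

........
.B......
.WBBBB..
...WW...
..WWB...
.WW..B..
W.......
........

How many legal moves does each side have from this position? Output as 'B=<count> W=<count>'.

-- B to move --
(1,0): no bracket -> illegal
(1,2): no bracket -> illegal
(2,0): flips 1 -> legal
(3,0): no bracket -> illegal
(3,1): flips 1 -> legal
(3,2): no bracket -> illegal
(3,5): no bracket -> illegal
(4,0): no bracket -> illegal
(4,1): flips 2 -> legal
(4,5): flips 1 -> legal
(5,0): no bracket -> illegal
(5,3): flips 2 -> legal
(5,4): no bracket -> illegal
(6,1): flips 3 -> legal
(6,2): no bracket -> illegal
(6,3): no bracket -> illegal
(7,0): no bracket -> illegal
(7,1): no bracket -> illegal
B mobility = 6
-- W to move --
(0,0): flips 2 -> legal
(0,1): flips 1 -> legal
(0,2): no bracket -> illegal
(1,0): no bracket -> illegal
(1,2): flips 1 -> legal
(1,3): flips 1 -> legal
(1,4): flips 1 -> legal
(1,5): flips 1 -> legal
(1,6): flips 1 -> legal
(2,0): no bracket -> illegal
(2,6): flips 4 -> legal
(3,1): no bracket -> illegal
(3,2): no bracket -> illegal
(3,5): no bracket -> illegal
(3,6): no bracket -> illegal
(4,5): flips 1 -> legal
(4,6): no bracket -> illegal
(5,3): no bracket -> illegal
(5,4): flips 1 -> legal
(5,6): no bracket -> illegal
(6,4): no bracket -> illegal
(6,5): no bracket -> illegal
(6,6): flips 2 -> legal
W mobility = 11

Answer: B=6 W=11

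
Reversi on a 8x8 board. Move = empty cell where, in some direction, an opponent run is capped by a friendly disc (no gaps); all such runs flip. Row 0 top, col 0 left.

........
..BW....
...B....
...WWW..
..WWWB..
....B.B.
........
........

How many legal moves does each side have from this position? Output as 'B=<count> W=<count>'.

Answer: B=7 W=7

Derivation:
-- B to move --
(0,2): no bracket -> illegal
(0,3): flips 1 -> legal
(0,4): no bracket -> illegal
(1,4): flips 1 -> legal
(2,2): no bracket -> illegal
(2,4): flips 2 -> legal
(2,5): flips 1 -> legal
(2,6): no bracket -> illegal
(3,1): no bracket -> illegal
(3,2): flips 1 -> legal
(3,6): no bracket -> illegal
(4,1): flips 3 -> legal
(4,6): no bracket -> illegal
(5,1): no bracket -> illegal
(5,2): no bracket -> illegal
(5,3): flips 2 -> legal
(5,5): no bracket -> illegal
B mobility = 7
-- W to move --
(0,1): flips 2 -> legal
(0,2): no bracket -> illegal
(0,3): no bracket -> illegal
(1,1): flips 1 -> legal
(1,4): no bracket -> illegal
(2,1): no bracket -> illegal
(2,2): no bracket -> illegal
(2,4): no bracket -> illegal
(3,2): no bracket -> illegal
(3,6): no bracket -> illegal
(4,6): flips 1 -> legal
(4,7): no bracket -> illegal
(5,3): no bracket -> illegal
(5,5): flips 1 -> legal
(5,7): no bracket -> illegal
(6,3): no bracket -> illegal
(6,4): flips 1 -> legal
(6,5): flips 1 -> legal
(6,6): no bracket -> illegal
(6,7): flips 2 -> legal
W mobility = 7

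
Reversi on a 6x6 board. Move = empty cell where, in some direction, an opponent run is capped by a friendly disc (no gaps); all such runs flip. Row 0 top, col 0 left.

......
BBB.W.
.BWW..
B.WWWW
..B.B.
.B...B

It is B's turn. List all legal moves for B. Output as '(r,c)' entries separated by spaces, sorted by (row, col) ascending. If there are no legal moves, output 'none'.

Answer: (2,4) (4,3) (4,5)

Derivation:
(0,3): no bracket -> illegal
(0,4): no bracket -> illegal
(0,5): no bracket -> illegal
(1,3): no bracket -> illegal
(1,5): no bracket -> illegal
(2,4): flips 4 -> legal
(2,5): no bracket -> illegal
(3,1): no bracket -> illegal
(4,1): no bracket -> illegal
(4,3): flips 1 -> legal
(4,5): flips 2 -> legal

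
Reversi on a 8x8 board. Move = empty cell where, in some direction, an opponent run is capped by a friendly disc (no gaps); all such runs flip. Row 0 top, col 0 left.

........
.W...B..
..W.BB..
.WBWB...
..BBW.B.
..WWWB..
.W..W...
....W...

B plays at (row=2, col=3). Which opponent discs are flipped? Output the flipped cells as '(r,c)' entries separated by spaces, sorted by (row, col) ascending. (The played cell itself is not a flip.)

Answer: (3,3)

Derivation:
Dir NW: first cell '.' (not opp) -> no flip
Dir N: first cell '.' (not opp) -> no flip
Dir NE: first cell '.' (not opp) -> no flip
Dir W: opp run (2,2), next='.' -> no flip
Dir E: first cell 'B' (not opp) -> no flip
Dir SW: first cell 'B' (not opp) -> no flip
Dir S: opp run (3,3) capped by B -> flip
Dir SE: first cell 'B' (not opp) -> no flip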